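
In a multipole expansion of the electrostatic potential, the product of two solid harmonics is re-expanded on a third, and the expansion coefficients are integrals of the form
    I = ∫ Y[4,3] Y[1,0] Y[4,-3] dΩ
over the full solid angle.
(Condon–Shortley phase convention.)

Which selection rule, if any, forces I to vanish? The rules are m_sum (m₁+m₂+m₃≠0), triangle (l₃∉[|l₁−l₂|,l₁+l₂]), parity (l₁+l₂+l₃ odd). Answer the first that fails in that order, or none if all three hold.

m₁+m₂+m₃ = 3 + 0 − 3 = 0  ✓
triangle: |4−1|=3 ≤ l₃=4 ≤ 4+1=5  ✓
parity: l₁+l₂+l₃ = 9 is odd  ✗

parity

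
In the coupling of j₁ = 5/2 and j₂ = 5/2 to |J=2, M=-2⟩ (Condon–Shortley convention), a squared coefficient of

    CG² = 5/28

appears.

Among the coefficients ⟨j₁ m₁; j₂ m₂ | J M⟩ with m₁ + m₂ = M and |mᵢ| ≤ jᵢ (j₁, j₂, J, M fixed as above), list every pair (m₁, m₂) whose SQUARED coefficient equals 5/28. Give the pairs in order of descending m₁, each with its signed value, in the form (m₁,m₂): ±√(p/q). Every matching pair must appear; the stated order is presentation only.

(1/2,-5/2): +√(5/28); (-5/2,1/2): −√(5/28)

Admissible pairs with m₁+m₂ = M = -2: (-5/2,1/2), (-3/2,-1/2), (-1/2,-3/2), (1/2,-5/2)
  (m₁,m₂)=(1/2,-5/2): CG² = 5/28, CG = +√(5/28)   ← matches the target
  (m₁,m₂)=(-1/2,-3/2): CG² = 9/28, CG = −√(9/28)
  (m₁,m₂)=(-3/2,-1/2): CG² = 9/28, CG = +√(9/28)
  (m₁,m₂)=(-5/2,1/2): CG² = 5/28, CG = −√(5/28)   ← matches the target
Pairs with CG² = 5/28: (1/2,-5/2): +√(5/28); (-5/2,1/2): −√(5/28)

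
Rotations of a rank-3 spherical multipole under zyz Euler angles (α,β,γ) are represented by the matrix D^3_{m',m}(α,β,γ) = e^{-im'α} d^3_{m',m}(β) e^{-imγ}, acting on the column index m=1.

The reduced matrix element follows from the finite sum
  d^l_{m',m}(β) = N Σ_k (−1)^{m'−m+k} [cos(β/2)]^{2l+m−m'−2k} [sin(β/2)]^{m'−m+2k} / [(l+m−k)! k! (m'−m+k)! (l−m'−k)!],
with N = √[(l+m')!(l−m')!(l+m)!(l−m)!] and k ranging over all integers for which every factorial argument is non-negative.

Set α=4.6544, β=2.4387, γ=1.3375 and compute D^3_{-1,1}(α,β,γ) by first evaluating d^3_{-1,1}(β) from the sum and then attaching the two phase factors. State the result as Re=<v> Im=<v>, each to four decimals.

Split into d^3_{-1,1}(β=2.4387) × two z-phases.
Half-angle: c=0.344256, s=0.938876. N=√(2·24·24·2)=48.000000
Admissible k: 2..4 (factorial args all ≥0)
  k=2: (−1)^0·48.0000/(8)·0.3443^4·0.9389^2 = +0.074284
  k=3: (−1)^1·48.0000/(6)·0.3443^2·0.9389^4 = -0.736692
  k=4: (−1)^2·48.0000/(48)·0.3443^0·0.9389^6 = +0.684934
d^3_{-1,1}(2.4387) = +0.074284 -0.736692 +0.684934 = +0.022526
Attach z-rotation phases: D = e^{-i(-1)(4.6544)}·(+0.022526)·e^{-i(1)(1.3375)} = -0.022181-0.003929i

Re=-0.0222 Im=-0.0039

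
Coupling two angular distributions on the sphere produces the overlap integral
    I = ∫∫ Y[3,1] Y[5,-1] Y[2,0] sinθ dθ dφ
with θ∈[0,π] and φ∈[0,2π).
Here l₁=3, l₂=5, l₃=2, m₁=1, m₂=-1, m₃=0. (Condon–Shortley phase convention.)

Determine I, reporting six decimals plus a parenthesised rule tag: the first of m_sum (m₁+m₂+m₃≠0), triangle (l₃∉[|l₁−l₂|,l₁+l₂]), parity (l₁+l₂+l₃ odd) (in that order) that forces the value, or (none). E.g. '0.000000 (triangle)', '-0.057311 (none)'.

Rules hold: Σm=0, L=10 even, 2≤2≤8.
N = 7·11·5 = 385
Δ = 6!·0!·4!/11! = 1/2310
Racah Σ t=3..3: t=3:−1/144 = -1/144
⇒ 3j(3 5 2; 0 0 0)² = 10/231, sgn -1
Racah Σ t=2..2: t=2:+1/192 = 1/192
⇒ 3j(3 5 2; 1 -1 0)² = 3/77, sgn +1
4πI² = N·(3j₀)²·(3jₘ)² = 50/77
I = -1·√(0.649351/4π) = -0.22731846
No selection rule forces the value: the integral is nonzero (none).

-0.227318 (none)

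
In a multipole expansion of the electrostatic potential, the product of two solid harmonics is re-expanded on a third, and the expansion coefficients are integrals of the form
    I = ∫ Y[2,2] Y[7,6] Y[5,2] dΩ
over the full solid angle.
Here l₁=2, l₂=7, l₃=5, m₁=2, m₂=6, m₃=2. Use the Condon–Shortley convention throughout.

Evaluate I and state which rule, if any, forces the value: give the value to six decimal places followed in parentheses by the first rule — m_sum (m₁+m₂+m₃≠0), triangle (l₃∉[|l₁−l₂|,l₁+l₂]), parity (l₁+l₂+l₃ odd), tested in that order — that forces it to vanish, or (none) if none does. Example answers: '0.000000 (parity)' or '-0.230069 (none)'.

Σmᵢ = 10 ≠ 0, so the φ-integral vanishes; I = 0

0.000000 (m_sum)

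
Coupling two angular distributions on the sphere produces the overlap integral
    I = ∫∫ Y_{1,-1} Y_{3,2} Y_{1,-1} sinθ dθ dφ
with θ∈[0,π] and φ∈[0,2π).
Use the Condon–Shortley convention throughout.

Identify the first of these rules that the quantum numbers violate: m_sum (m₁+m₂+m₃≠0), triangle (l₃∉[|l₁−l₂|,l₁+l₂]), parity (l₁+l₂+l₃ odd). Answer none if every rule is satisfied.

triangle

Σmᵢ = 0  ✓
l₃∈[|l₁−l₂|,l₁+l₂]=[2,4] required, l₃=1 fails  ✗
Σlᵢ = 5 ⇒ odd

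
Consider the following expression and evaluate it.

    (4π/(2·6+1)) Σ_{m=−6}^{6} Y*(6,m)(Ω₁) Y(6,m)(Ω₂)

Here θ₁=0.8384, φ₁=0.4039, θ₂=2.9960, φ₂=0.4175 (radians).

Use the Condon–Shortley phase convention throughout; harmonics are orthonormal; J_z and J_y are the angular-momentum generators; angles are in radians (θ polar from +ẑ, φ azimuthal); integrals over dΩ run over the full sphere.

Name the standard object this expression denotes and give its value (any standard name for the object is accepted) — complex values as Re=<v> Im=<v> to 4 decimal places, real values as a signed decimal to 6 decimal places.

Legendre polynomial (addition theorem), +0.264982

This sum is the spherical-harmonic addition theorem: it equals the Legendre polynomial P_l(cos γ) of the angle γ between the two directions.
Term-by-term m-sum for l=6 (normalisation 4π/13 = 0.966644):
  m=-6: Y*=-0.06148 + 0.05373j  Y=-0.00000 - 0.00000j  product 0.00000 - 0.00000j
  m=-5: Y*=-0.11034 + 0.22917j  Y=0.00005 + 0.00009j  product -0.00003 + 0.00000j
  m=-4: Y*=-0.01914 + 0.42691j  Y=-0.00015 - 0.00154j  product 0.00066 - 0.00004j
  m=-3: Y*=0.12070 + 0.32156j  Y=-0.00478 + 0.01452j  product -0.00525 + 0.00021j
  m=-2: Y*=-0.05615 - 0.05872j  Y=0.06904 - 0.07625j  product -0.00835 + 0.00023j
  m=-1: Y*=-0.34211 - 0.14622j  Y=-0.39229 + 0.17401j  product 0.15965 - 0.00217j
  m=+0: Y*=-0.02396 + 0.00000j  Y=0.80283 + 0.00000j  product -0.01923 + 0.00000j
  m=+1: Y*=0.34211 - 0.14622j  Y=0.39229 + 0.17401j  product 0.15965 + 0.00217j
  m=+2: Y*=-0.05615 + 0.05872j  Y=0.06904 + 0.07625j  product -0.00835 - 0.00023j
  m=+3: Y*=-0.12070 + 0.32156j  Y=0.00478 + 0.01452j  product -0.00525 - 0.00021j
  m=+4: Y*=-0.01914 - 0.42691j  Y=-0.00015 + 0.00154j  product 0.00066 + 0.00004j
  m=+5: Y*=0.11034 + 0.22917j  Y=-0.00005 + 0.00009j  product -0.00003 - 0.00000j
  m=+6: Y*=-0.06148 - 0.05373j  Y=-0.00000 + 0.00000j  product 0.00000 + 0.00000j
Total Σ_m = 0.27413 - 0.00000j. Multiply by 0.966644: 0.26498 - 0.00000j. P_6(cos γ) = 0.264982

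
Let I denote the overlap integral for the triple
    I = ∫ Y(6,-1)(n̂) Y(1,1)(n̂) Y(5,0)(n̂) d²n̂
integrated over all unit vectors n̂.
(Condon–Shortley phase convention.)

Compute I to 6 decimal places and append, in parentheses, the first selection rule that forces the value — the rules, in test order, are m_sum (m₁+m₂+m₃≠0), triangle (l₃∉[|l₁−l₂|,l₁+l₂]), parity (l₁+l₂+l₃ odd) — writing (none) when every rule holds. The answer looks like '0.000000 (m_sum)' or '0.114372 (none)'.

-0.187239 (none)

Checks pass: Σm=0; 12 even; l₃=5∈[5,7].
(2·6+1)(2·1+1)(2·5+1) = 429
Δ: 2! 10! 0! / 13! → 1/858
sum: t=1:−1/14400 = -1/14400
3j²(6 1 5; 0 0 0) = Δ·Π!·Σ² = 6/143  (sign +1)
sum: t=2:+1/28800 = 1/28800
3j²(6 1 5; -1 1 0) = Δ·Π!·Σ² = 7/286  (sign -1)
combine: 4πI² = 429·6/143·7/286 = 63/143
take √, sign -1: I = -0.18723944
No selection rule forces the value: the integral is nonzero (none).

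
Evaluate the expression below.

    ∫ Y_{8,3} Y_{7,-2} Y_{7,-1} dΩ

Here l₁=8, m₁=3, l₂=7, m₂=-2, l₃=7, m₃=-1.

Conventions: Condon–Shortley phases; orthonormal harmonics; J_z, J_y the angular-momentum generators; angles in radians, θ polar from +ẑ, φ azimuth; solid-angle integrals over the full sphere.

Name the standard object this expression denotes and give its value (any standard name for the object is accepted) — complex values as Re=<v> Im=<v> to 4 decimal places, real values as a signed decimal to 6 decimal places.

Gaunt coefficient, -0.059077

This is a Gaunt coefficient — the integral of a triple product of spherical harmonics over the sphere.
Checks pass: Σm=0; 22 even; l₃=7∈[1,15].
(2·8+1)(2·7+1)(2·7+1) = 3825
Δ: 8! 8! 6! / 23! → 1/22086194130
sum: t=1:−1/18289152000 t=2:+1/248832000 t=3:−1/24883200 t=4:+1/11943936 t=5:−1/24883200 t=6:+1/248832000 t=7:−1/18289152000 = 11/975421440
3j²(8 7 7; 0 0 0) = Δ·Π!·Σ² = 1750/289731  (sign -1)
sum: t=0:+1/3483648000 t=1:−1/139345920 t=2:+1/37324800 t=3:−1/49766400 t=4:+1/348364800 t=5:−1/20901888000 = 11/4180377600
3j²(8 7 7; 3 -2 -1) = Δ·Π!·Σ² = 550/289731  (sign +1)
combine: 4πI² = 3825·1750/289731·550/289731 = 24062500/548653937
take √, sign -1: I = -0.05907670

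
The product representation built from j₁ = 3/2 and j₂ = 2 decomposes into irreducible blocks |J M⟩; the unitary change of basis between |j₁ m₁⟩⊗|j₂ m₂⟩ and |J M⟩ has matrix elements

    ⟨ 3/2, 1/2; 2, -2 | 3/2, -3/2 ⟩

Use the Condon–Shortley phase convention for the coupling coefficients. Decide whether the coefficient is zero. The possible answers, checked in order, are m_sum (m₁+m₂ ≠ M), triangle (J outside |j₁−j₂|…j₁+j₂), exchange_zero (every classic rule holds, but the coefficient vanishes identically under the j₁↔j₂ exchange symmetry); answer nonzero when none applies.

m-sum: m₁+m₂ = 1/2+(-2) = -3/2, M = -3/2  ✓
triangle: |j₁−j₂| = 1/2 ≤ J = 3/2 ≤ j₁+j₂ = 7/2  ✓
exchange: j₁≠j₂ or m₁≠m₂ — the exchange symmetry imposes no constraint here
value check: CG = +√(2/5) = +0.632456 ≠ 0

nonzero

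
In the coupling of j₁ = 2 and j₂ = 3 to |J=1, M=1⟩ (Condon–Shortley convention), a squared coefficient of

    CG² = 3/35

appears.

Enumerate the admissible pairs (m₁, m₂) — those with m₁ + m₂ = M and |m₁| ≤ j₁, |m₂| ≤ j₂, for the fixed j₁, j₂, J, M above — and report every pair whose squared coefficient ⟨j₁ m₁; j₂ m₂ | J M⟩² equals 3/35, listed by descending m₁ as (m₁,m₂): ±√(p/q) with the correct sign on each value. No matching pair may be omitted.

(1,0): −√(3/35)

Admissible pairs with m₁+m₂ = M = 1: (-2,3), (-1,2), (0,1), (1,0), (2,-1)
  (m₁,m₂)=(2,-1): CG² = 1/35, CG = +√(1/35)
  (m₁,m₂)=(1,0): CG² = 3/35, CG = −√(3/35)   ← matches the target
  (m₁,m₂)=(0,1): CG² = 6/35, CG = +√(6/35)
  (m₁,m₂)=(-1,2): CG² = 2/7, CG = −√(2/7)
  (m₁,m₂)=(-2,3): CG² = 3/7, CG = +√(3/7)
Pairs with CG² = 3/35: (1,0): −√(3/35)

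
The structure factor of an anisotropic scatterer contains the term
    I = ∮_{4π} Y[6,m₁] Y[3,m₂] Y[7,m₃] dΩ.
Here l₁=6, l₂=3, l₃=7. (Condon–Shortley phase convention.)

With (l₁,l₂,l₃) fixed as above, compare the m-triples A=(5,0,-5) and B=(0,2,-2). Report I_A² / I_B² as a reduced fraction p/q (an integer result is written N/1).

l's match ⇒ only the (l;m) 3-j factors differ between A and B.
A: triangle coeff Δ(6,3,7) = 1/2042040; Σ_t [0,1]: t=0:+1/4354560 t=1:−1/14515200 = 1/6220800; (3j)²=77/4420 [(6 3 7; 5 0 -5)], sign=+1
B: triangle coeff Δ(6,3,7) = 1/2042040; Σ_t [1,2]: t=1:−1/345600 t=2:+1/207360 = 1/518400; (3j)²=12/2431 [(6 3 7; 0 2 -2)], sign=-1
I_A²/I_B² = (77/4420)/(12/2431) = 847/240

847/240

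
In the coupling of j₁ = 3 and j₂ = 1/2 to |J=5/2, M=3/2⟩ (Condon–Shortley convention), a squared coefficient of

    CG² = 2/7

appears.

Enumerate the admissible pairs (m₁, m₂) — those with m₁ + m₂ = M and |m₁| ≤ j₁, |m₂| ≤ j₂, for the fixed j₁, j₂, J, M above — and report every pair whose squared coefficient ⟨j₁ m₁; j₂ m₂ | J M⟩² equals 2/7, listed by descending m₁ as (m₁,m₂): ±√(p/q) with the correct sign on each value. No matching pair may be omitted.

(1,1/2): −√(2/7)

Admissible pairs with m₁+m₂ = M = 3/2: (1,1/2), (2,-1/2)
  (m₁,m₂)=(2,-1/2): CG² = 5/7, CG = +√(5/7)
  (m₁,m₂)=(1,1/2): CG² = 2/7, CG = −√(2/7)   ← matches the target
Pairs with CG² = 2/7: (1,1/2): −√(2/7)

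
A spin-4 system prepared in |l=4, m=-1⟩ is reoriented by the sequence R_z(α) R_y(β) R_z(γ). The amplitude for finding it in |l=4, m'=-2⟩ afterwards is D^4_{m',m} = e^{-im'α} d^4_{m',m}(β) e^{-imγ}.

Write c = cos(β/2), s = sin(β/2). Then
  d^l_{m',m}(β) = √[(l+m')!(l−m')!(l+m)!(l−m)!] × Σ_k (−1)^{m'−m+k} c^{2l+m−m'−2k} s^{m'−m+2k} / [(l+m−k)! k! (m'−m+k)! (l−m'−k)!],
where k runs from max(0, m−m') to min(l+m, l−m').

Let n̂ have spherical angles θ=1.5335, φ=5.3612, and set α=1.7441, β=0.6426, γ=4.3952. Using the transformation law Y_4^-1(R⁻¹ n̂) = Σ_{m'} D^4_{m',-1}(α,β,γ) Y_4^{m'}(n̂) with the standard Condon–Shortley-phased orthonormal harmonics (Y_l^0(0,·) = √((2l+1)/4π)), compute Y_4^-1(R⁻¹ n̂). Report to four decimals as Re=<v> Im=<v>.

Need the full column D^4_{m',-1} for m'=−4..4 at α=1.7441, β=0.6426, γ=4.3952.
cos(β/2)=0.948826, sin(β/2)=0.315800
d^4_{-4,-1}: single k=3 term ⇒ +0.181244;  D = +0.066558-0.168581i
d^4_{-3,-1}: k∈[2..3] ⇒ +0.577582 -0.106639 = +0.470944;  D = -0.461300-0.094818i
d^4_{-2,-1}: k∈[1..3] ⇒ +0.927585 -0.513779 +0.037943 = +0.451750;  D = -0.013288+0.451555i
d^4_{-1,-1}: k∈[0..3] ⇒ +0.656888 -1.091528 +0.241834 -0.008930 = -0.201736;  D = -0.199651+0.028927i
d^4_{0,-1}: k∈[0..3] ⇒ -0.977761 +0.649884 -0.071993 +0.001329 = -0.398540;  D = +0.124303+0.378659i
d^4_{1,-1}: k∈[0..3] ⇒ +0.727685 -0.241834 +0.013395 -0.000099 = +0.499147;  D = -0.440298+0.235129i
d^4_{2,-1}: k∈[0..2] ⇒ -0.342519 +0.056915 -0.001261 = -0.286865;  D = -0.176741-0.225952i
d^4_{3,-1}: k∈[0..1] ⇒ +0.106639 -0.007088 = +0.099551;  D = +0.066661-0.073937i
d^4_{4,-1}: single k=0 term ⇒ -0.020078;  D = +0.017007+0.010672i
Y_4^{m'}(θ=1.5335,φ=5.3612) and Σ D·Y over m':
  (+0.0666-0.1686i)·(-0.3771-0.2293i)  (-0.4613-0.0948i)·(-0.0433+0.0171i)  (-0.0133+0.4516i)·(+0.0892-0.3185i)  (-0.1997+0.0289i)·(-0.0319-0.0420i)  (+0.1243+0.3787i)·(+0.3130+0.0000i)  (-0.4403+0.2351i)·(+0.0319-0.0420i)  (-0.1767-0.2260i)·(+0.0892+0.3185i)  (+0.0667-0.0739i)·(+0.0433+0.0171i)  (+0.0170+0.0107i)·(-0.3771+0.2293i)
Y_4^-1(R⁻¹ n̂) = +0.194329+0.162358i

Re=0.1943 Im=0.1624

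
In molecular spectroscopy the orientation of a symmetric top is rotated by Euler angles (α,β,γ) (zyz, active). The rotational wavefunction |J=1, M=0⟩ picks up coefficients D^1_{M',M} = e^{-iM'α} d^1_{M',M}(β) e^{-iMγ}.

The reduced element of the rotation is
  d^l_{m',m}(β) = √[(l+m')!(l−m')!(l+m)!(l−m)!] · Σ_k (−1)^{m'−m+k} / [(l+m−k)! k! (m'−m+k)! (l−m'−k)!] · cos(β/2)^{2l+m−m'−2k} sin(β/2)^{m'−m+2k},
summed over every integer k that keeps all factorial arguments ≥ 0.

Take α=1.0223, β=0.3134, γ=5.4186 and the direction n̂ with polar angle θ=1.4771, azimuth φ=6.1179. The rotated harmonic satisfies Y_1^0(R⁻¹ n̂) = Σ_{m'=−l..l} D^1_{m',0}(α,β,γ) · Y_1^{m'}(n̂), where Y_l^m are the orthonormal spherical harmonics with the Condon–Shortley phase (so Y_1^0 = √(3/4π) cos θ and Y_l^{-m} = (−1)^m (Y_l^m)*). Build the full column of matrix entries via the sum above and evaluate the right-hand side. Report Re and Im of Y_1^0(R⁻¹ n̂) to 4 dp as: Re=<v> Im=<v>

Need the full column D^1_{m',0} for m'=−1..1 at α=1.0223, β=0.3134, γ=5.4186.
cos(β/2)=0.987748, sin(β/2)=0.156059
d^1_{-1,0}: single k=1 term ⇒ +0.217997;  D = +0.113665+0.186019i
d^1_{0,0}: k∈[0..1] ⇒ +0.975645 -0.024355 = +0.951291;  D = +0.951291+0.000000i
d^1_{1,0}: single k=0 term ⇒ -0.217997;  D = -0.113665+0.186019i
Y_1^{m'}(θ=1.4771,φ=6.1179) and Σ D·Y over m':
  (+0.1137+0.1860i)·(+0.3393+0.0566i)  (+0.9513+0.0000i)·(+0.0457+0.0000i)  (-0.1137+0.1860i)·(-0.3393+0.0566i)
Y_1^0(R⁻¹ n̂) = +0.099562+0.000000i

Re=0.0996 Im=0.0000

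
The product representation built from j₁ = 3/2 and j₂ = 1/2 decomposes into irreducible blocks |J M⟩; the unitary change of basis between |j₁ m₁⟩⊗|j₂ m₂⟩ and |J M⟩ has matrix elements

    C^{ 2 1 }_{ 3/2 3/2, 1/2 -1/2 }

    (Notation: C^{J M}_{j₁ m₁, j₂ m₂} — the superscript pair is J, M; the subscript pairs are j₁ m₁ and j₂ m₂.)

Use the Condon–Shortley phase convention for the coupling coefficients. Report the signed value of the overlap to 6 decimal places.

+√(1/4) = +0.500000

√[5·0!3!1!/5! · 3!0!0!1!3!1!] = √(9)
  +(−1)^0/∏(0,0,0,0,3,1)! = 1/6  (running 1/6)
⟨..|..⟩ = √(9)·(1/6) = +0.500000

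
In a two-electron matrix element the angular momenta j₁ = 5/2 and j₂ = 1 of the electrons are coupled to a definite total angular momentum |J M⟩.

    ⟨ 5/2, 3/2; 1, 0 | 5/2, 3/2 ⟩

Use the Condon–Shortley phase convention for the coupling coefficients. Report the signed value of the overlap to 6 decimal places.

+√(9/35) = +0.507093

√[6·1!4!1!/7! · 4!1!1!1!4!1!] = √(576/35)
  +(−1)^0/∏(0,1,1,1,3,0)! = 1/6  (running 1/6)
  +(−1)^1/∏(1,0,0,0,4,1)! = -1/24  (running 1/8)
⟨..|..⟩ = √(576/35)·(1/8) = +0.507093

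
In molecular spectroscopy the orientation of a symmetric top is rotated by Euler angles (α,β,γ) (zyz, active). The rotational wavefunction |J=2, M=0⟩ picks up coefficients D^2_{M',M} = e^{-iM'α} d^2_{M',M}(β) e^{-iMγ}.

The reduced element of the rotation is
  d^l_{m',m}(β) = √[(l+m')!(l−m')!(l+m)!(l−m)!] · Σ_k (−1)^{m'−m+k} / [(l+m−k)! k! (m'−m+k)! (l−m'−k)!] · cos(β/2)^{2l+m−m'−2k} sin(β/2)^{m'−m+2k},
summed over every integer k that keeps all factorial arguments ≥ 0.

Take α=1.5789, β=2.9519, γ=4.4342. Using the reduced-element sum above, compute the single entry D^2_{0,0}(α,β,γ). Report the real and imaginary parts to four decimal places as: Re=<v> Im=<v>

Re=0.9467 Im=0.0000

Split into d^2_{0,0}(β=2.9519) × two z-phases.
c=cos(2.951900/2)=0.094704, s=sin(2.951900/2)=0.995505; N=√[2·2·2·2]=4.000000
Admissible k: 0..2 (factorial args all ≥0)
  k=0: (−1)^0·4.0000/(4)·0.0947^4·0.9955^0 = +0.000080
  k=1: (−1)^1·4.0000/(1)·0.0947^2·0.9955^2 = -0.035554
  k=2: (−1)^2·4.0000/(4)·0.0947^0·0.9955^4 = +0.982143
d^2_{0,0}(2.9519) = +0.000080 -0.035554 +0.982143 = +0.946669
D = (+1.000000+0.000000i)·(+0.946669)·(+1.000000+0.000000i) = +0.946669+0.000000i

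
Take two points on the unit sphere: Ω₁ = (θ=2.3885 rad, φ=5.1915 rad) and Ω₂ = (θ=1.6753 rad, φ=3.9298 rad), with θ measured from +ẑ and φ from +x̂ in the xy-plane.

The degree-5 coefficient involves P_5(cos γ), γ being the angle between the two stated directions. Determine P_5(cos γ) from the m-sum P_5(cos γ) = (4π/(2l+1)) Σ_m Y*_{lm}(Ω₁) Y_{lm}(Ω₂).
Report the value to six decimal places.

0.346600

Summing Y*_{l m}(θ₁,φ₁)·Y_{l m}(θ₂,φ₂) over m ∈ [−5, 5]; prefactor 4π/(2·5+1) = 1.142397:
  term(m=-5) = +0.031349+0.000794i   from Y*(Ω₁)=+0.047130+0.050994i, Y(Ω₂)=+0.314819-0.323790i
  term(m=-4) = +0.011516-0.033144i   from Y*(Ω₁)=+0.079365-0.220395i, Y(Ω₂)=+0.149779-0.001683i
  term(m=-3) = +0.103012+0.077260i   from Y*(Ω₁)=-0.415722+0.055815i, Y(Ω₂)=-0.218893-0.215234i
  term(m=-2) = +0.047581-0.033839i   from Y*(Ω₁)=+0.198463+0.282406i, Y(Ω₂)=-0.000950-0.169153i
  term(m=-1) = -0.009060-0.028373i   from Y*(Ω₁)=-0.050703+0.097603i, Y(Ω₂)=-0.190947+0.192023i
  term(m=+0) = -0.065399+0.000000i   from Y*(Ω₁)=+0.376308-0.000000i, Y(Ω₂)=-0.173791+0.000000i
  term(m=+1) = -0.009060+0.028373i   from Y*(Ω₁)=+0.050703+0.097603i, Y(Ω₂)=+0.190947+0.192023i
  term(m=+2) = +0.047581+0.033839i   from Y*(Ω₁)=+0.198463-0.282406i, Y(Ω₂)=-0.000950+0.169153i
  term(m=+3) = +0.103012-0.077260i   from Y*(Ω₁)=+0.415722+0.055815i, Y(Ω₂)=+0.218893-0.215234i
  term(m=+4) = +0.011516+0.033144i   from Y*(Ω₁)=+0.079365+0.220395i, Y(Ω₂)=+0.149779+0.001683i
  term(m=+5) = +0.031349-0.000794i   from Y*(Ω₁)=-0.047130+0.050994i, Y(Ω₂)=-0.314819-0.323790i
Total Σ_m = +0.303397-0.000000i. Multiply by 1.142397: +0.346600-0.000000i. P_5(cos γ) = 0.346600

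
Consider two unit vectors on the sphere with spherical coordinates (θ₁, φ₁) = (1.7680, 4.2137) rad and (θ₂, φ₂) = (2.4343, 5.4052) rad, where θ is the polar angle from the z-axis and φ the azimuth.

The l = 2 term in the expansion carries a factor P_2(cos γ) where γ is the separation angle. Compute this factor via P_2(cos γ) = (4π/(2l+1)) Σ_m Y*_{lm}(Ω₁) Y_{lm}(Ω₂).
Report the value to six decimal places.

Term-by-term m-sum for l=2 (normalisation 4π/5 = 2.513274):
  m=-2: Y*=-0.201512+0.312034i  Y=-0.030028+0.160301i  product -0.043968-0.041672i
  m=-1: Y*=+0.070990+0.130353i  Y=-0.243710-0.293601i  product +0.020971-0.052611i
  m=+0: Y*=-0.279070-0.000000i  Y=+0.231297+0.000000i  product -0.064548-0.000000i
  m=+1: Y*=-0.070990+0.130353i  Y=+0.243710-0.293601i  product +0.020971+0.052611i
  m=+2: Y*=-0.201512-0.312034i  Y=-0.030028-0.160301i  product -0.043968+0.041672i
Σ over m = -0.110544-0.000000i; ×(4π/5) → -0.277827-0.000000i. Real part: -0.277827

-0.277827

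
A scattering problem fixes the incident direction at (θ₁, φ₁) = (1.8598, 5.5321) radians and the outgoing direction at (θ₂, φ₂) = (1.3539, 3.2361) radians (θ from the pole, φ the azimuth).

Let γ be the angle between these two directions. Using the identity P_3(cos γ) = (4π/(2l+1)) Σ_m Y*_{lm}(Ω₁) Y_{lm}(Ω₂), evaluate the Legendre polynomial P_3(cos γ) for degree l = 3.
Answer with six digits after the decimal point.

Term-by-term m-sum for l=3 (normalisation 4π/7 = 1.795196):
  m=-3: Y*=-0.231744-0.285141i  Y=-0.373065+0.108701i  product +0.117451+0.081185i
  m=-2: Y*=-0.018350+0.266976i  Y=+0.206010-0.039409i  product +0.006741+0.055723i
  m=-1: Y*=-0.134474+0.125548i  Y=+0.241445-0.022887i  product -0.029595+0.033391i
  m=+0: Y*=+0.275870-0.000000i  Y=-0.222327+0.000000i  product -0.061333+0.000000i
  m=+1: Y*=+0.134474+0.125548i  Y=-0.241445-0.022887i  product -0.029595-0.033391i
  m=+2: Y*=-0.018350-0.266976i  Y=+0.206010+0.039409i  product +0.006741-0.055723i
  m=+3: Y*=+0.231744-0.285141i  Y=+0.373065+0.108701i  product +0.117451-0.081185i
Σ over m = +0.127861+0.000000i; ×(4π/7) → +0.229535+0.000000i. Real part: 0.229535

0.229535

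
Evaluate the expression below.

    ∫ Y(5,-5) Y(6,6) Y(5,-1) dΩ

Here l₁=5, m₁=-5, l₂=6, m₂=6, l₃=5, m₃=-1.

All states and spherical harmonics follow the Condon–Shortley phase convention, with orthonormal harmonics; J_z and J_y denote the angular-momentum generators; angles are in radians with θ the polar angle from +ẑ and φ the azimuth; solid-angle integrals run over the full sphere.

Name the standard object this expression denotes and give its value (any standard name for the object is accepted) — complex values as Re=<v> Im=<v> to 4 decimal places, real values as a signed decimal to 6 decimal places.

This is a Gaunt coefficient — the integral of a triple product of spherical harmonics over the sphere.
Rules hold: Σm=0, L=16 even, 1≤5≤11.
N = 11·13·11 = 1573
Δ = 6!·4!·6!/17! = 1/28588560
Racah Σ t=1..5: t=1:−1/345600 t=2:+1/13824 t=3:−1/5184 t=4:+1/13824 t=5:−1/345600 = -7/129600
⇒ 3j(5 6 5; 0 0 0)² = 80/7293, sgn +1
Racah Σ t=6..6: t=6:+1/12441600 = 1/12441600
⇒ 3j(5 6 5; -5 6 -1)² = 3/442, sgn +1
4πI² = N·(3j₀)²·(3jₘ)² = 440/3757
I = +1·√(0.117115/4π) = 0.09653856

Gaunt coefficient, +0.096539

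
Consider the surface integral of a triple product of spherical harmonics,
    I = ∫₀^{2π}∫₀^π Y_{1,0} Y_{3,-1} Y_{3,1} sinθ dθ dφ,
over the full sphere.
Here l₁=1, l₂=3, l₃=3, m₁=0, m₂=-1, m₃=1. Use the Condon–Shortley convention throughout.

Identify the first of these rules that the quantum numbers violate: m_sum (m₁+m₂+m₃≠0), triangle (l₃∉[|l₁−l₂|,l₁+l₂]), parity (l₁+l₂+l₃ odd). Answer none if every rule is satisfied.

azimuthal sum: 0 − 1 + 1 = 0  ✓
2 ≤ 3 ≤ 4 (triangle on l)  ✓
L = 1 + 3 + 3 = 7 (odd)  ✗

parity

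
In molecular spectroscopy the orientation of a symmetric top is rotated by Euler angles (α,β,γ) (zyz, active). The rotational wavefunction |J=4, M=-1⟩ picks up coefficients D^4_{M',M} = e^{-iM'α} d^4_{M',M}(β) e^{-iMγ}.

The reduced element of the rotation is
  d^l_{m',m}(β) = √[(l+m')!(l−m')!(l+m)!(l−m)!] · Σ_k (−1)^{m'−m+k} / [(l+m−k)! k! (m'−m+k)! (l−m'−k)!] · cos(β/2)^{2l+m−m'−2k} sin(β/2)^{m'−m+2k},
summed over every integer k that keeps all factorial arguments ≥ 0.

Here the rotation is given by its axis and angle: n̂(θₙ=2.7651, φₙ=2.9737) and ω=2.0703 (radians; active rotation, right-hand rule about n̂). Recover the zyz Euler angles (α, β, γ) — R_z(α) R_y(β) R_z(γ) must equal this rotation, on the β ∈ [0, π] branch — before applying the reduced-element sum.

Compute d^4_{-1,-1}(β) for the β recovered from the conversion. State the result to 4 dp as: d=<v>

d=-0.2032

Axis–angle → zyz. n̂ = (sinθₙcosφₙ, sinθₙsinφₙ, cosθₙ) = (-0.362491, +0.061438, -0.929960), ω = 2.0703.
R = I cosω + sinω [n̂]ₓ + (1−cosω) n̂n̂ᵀ gives
  R = [-0.284651, +0.783400, +0.552503; -0.849276, -0.473407, +0.233700; +0.444640, -0.402704, +0.800078]
β = atan2(√(R₁₃²+R₂₃²), R₃₃) = 0.643371; α = atan2(R₂₃, R₁₃) mod 2π = 0.400163; γ = atan2(R₃₂, −R₃₁) mod 2π = 3.877541
d^4_{-1,-1}(β=0.6434) via the finite sum:
c=cos(0.643371/2)=0.948704, s=sin(0.643371/2)=0.316166; N=√[6·120·6·120]=720.000000
The bounds max(0,m−m')=0 and min(l+m,l−m')=3 give 4 terms
  k=0: (−1)^0·720.0000/(720)·0.9487^8·0.3162^0 = +0.656214
  k=1: (−1)^1·720.0000/(48)·0.9487^6·0.3162^2 = -1.093215
  k=2: (−1)^2·720.0000/(24)·0.9487^4·0.3162^4 = +0.242831
  k=3: (−1)^3·720.0000/(72)·0.9487^2·0.3162^6 = -0.008990
d^4_{-1,-1}(0.6434) = +0.656214 -1.093215 +0.242831 -0.008990 = -0.203160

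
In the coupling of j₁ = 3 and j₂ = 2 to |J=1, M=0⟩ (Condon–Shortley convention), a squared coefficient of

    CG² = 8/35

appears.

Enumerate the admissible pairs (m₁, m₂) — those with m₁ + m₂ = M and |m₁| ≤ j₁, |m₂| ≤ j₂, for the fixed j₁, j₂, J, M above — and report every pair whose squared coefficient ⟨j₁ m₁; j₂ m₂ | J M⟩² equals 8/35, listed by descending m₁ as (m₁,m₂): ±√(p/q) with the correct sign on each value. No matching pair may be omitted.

Admissible pairs with m₁+m₂ = M = 0: (-2,2), (-1,1), (0,0), (1,-1), (2,-2)
  (m₁,m₂)=(2,-2): CG² = 1/7, CG = +√(1/7)
  (m₁,m₂)=(1,-1): CG² = 8/35, CG = −√(8/35)   ← matches the target
  (m₁,m₂)=(0,0): CG² = 9/35, CG = +√(9/35)
  (m₁,m₂)=(-1,1): CG² = 8/35, CG = −√(8/35)   ← matches the target
  (m₁,m₂)=(-2,2): CG² = 1/7, CG = +√(1/7)
Pairs with CG² = 8/35: (1,-1): −√(8/35); (-1,1): −√(8/35)

(1,-1): −√(8/35); (-1,1): −√(8/35)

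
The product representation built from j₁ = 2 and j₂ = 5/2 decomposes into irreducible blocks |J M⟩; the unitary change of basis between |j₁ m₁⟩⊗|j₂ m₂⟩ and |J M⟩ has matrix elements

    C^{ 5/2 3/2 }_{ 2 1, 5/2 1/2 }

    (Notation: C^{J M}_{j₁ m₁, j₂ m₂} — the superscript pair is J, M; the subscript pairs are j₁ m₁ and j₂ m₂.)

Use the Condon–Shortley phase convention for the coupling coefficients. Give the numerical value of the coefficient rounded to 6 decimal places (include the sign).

-0.414039  (= −√(6/35))

j₁+j₂−J=2  J+j₁−j₂=2  J−j₁+j₂=3  j₁+j₂+J+1=8
(j₁±m₁, j₂±m₂, J±M) = (3,1,3,2,4,1)
P² = 216/35
sum k=0..1:
  [0] +1/12 = 1/12
  [1] −1/4 = -1/4
S = -1/6
C² = P²·S² = 6/35 ; C = -0.414039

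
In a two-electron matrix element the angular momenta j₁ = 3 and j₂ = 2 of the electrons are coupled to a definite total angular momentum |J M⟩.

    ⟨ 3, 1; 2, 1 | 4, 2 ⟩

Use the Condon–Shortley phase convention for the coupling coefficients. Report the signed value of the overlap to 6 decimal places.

√[9·1!5!3!/10! · 4!2!3!1!6!2!] = √(5184/7)
  +(−1)^0/∏(0,1,2,3,3,0)! = 1/72  (running 1/72)
  +(−1)^1/∏(1,0,1,2,4,1)! = -1/48  (running -1/144)
⟨..|..⟩ = √(5184/7)·(-1/144) = -0.188982

-0.188982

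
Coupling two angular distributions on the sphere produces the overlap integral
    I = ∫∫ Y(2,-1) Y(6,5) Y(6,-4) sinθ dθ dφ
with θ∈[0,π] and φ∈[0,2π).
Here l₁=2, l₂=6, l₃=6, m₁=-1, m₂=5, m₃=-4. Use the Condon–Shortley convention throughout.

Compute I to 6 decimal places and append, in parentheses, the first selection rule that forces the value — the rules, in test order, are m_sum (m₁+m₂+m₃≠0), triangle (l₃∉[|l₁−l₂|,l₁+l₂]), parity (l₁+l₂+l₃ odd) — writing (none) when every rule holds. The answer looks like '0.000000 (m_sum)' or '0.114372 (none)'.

Checks pass: Σm=0; 14 even; l₃=6∈[4,8].
(2·2+1)(2·6+1)(2·6+1) = 845
Δ: 2! 2! 10! / 15! → 1/90090
sum: t=0:+1/69120 t=1:−1/14400 t=2:+1/69120 = -7/172800
3j²(2 6 6; 0 0 0) = Δ·Π!·Σ² = 14/715  (sign -1)
sum: t=1:−1/7257600 t=2:+1/725760 = 1/806400
3j²(2 6 6; -1 5 -4) = Δ·Π!·Σ² = 27/910  (sign +1)
combine: 4πI² = 845·14/715·27/910 = 27/55
take √, sign -1: I = -0.19764945
No selection rule forces the value: the integral is nonzero (none).

-0.197649 (none)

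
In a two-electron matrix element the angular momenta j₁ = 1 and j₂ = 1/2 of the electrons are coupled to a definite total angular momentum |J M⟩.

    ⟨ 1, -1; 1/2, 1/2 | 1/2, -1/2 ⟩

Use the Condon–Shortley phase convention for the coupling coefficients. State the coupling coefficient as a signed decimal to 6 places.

-0.816497

j₁+j₂−J=1  J+j₁−j₂=1  J−j₁+j₂=0  j₁+j₂+J+1=3
(j₁±m₁, j₂±m₂, J±M) = (0,2,1,0,0,1)
P² = 2/3
sum k=1..1:
  [1] −1/1 = -1
S = -1
C² = P²·S² = 2/3 ; C = -0.816497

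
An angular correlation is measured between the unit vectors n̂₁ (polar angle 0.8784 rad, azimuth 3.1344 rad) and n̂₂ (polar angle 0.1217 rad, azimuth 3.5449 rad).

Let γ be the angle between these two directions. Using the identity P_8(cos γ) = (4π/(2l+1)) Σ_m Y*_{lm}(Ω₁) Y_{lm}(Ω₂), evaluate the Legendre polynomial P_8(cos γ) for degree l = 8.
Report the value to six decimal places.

Addition theorem: P_8(cos γ) = (4π/17) Σ_m Y*_{lm}(Ω₁) Y_{lm}(Ω₂), m = −8…8:
  [-8]  conj(Y_{8,-8})(Ω₁) = (0.063402, -0.003652) ; Y_{8,-8}(Ω₂) = (-0.000000, 0.000000) ; Δ = (-0.000000, 0.000000)
  [-7]  conj(Y_{8,-7})(Ω₁) = (-0.210418, 0.010603) ; Y_{8,-7}(Ω₂) = (0.000001, 0.000000) ; Δ = (-0.000000, -0.000000)
  [-6]  conj(Y_{8,-6})(Ω₁) = (0.399881, -0.017268) ; Y_{8,-6}(Ω₂) = (-0.000012, -0.000011) ; Δ = (-0.000005, -0.000004)
  [-5]  conj(Y_{8,-5})(Ω₁) = (-0.436326, 0.015698) ; Y_{8,-5}(Ω₂) = (0.000108, 0.000226) ; Δ = (-0.000051, -0.000097)
  [-4]  conj(Y_{8,-4})(Ω₁) = (0.142384, -0.004098) ; Y_{8,-4}(Ω₂) = (-0.000120, -0.002825) ; Δ = (-0.000029, -0.000402)
  [-3]  conj(Y_{8,-3})(Ω₁) = (0.284382, -0.006137) ; Y_{8,-3}(Ω₂) = (-0.008349, 0.022121) ; Δ = (-0.002238, 0.006342)
  [-2]  conj(Y_{8,-2})(Ω₁) = (-0.310015, 0.004460) ; Y_{8,-2}(Ω₂) = (0.096928, -0.101131) ; Δ = (-0.029598, 0.031784)
  [-1]  conj(Y_{8,-1})(Ω₁) = (-0.153258, 0.001102) ; Y_{8,-1}(Ω₂) = (-0.482530, 0.205894) ; Δ = (0.073725, -0.032087)
  [+0]  conj(Y_{8,0})(Ω₁) = (0.335671, -0.000000) ; Y_{8,0}(Ω₂) = (0.872916, 0.000000) ; Δ = (0.293013, 0.000000)
  [+1]  conj(Y_{8,1})(Ω₁) = (0.153258, 0.001102) ; Y_{8,1}(Ω₂) = (0.482530, 0.205894) ; Δ = (0.073725, 0.032087)
  [+2]  conj(Y_{8,2})(Ω₁) = (-0.310015, -0.004460) ; Y_{8,2}(Ω₂) = (0.096928, 0.101131) ; Δ = (-0.029598, -0.031784)
  [+3]  conj(Y_{8,3})(Ω₁) = (-0.284382, -0.006137) ; Y_{8,3}(Ω₂) = (0.008349, 0.022121) ; Δ = (-0.002238, -0.006342)
  [+4]  conj(Y_{8,4})(Ω₁) = (0.142384, 0.004098) ; Y_{8,4}(Ω₂) = (-0.000120, 0.002825) ; Δ = (-0.000029, 0.000402)
  [+5]  conj(Y_{8,5})(Ω₁) = (0.436326, 0.015698) ; Y_{8,5}(Ω₂) = (-0.000108, 0.000226) ; Δ = (-0.000051, 0.000097)
  [+6]  conj(Y_{8,6})(Ω₁) = (0.399881, 0.017268) ; Y_{8,6}(Ω₂) = (-0.000012, 0.000011) ; Δ = (-0.000005, 0.000004)
  [+7]  conj(Y_{8,7})(Ω₁) = (0.210418, 0.010603) ; Y_{8,7}(Ω₂) = (-0.000001, 0.000000) ; Δ = (-0.000000, 0.000000)
  [+8]  conj(Y_{8,8})(Ω₁) = (0.063402, 0.003652) ; Y_{8,8}(Ω₂) = (-0.000000, -0.000000) ; Δ = (-0.000000, -0.000000)
Total Σ_m = (0.376620, 0.000000). Multiply by 0.739198: (0.278397, 0.000000). P_8(cos γ) = 0.278397

0.278397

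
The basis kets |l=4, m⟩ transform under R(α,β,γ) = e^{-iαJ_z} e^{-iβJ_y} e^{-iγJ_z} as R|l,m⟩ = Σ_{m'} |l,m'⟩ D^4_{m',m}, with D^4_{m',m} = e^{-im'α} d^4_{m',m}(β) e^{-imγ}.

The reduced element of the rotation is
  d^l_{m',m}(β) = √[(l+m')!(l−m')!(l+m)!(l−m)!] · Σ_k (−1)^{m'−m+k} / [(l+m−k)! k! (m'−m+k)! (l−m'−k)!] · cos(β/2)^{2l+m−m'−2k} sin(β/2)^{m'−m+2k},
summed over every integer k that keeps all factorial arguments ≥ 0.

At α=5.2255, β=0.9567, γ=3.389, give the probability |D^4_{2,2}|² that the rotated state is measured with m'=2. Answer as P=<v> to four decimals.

Split into d^4_{2,2}(β=0.9567) × two z-phases.
Half-angle: c=0.887756, s=0.460315. N=√(720·2·720·2)=1440.000000
k: max(0,(2)−(2))=0 … min(4+(2),4−(2))=2
  k=0: (−1)^0·1440.0000/(1440)·0.8878^8·0.4603^0 = +0.385787
  k=1: (−1)^1·1440.0000/(120)·0.8878^6·0.4603^2 = -1.244664
  k=2: (−1)^2·1440.0000/(96)·0.8878^4·0.4603^4 = +0.418298
d^4_{2,2}(0.9567) = +0.385787 -1.244664 +0.418298 = -0.440579
|D^4_{2,2}|² = |d^4_{2,2}(β)|² = (-0.440579)² = 0.194110 (the z-rotation phases have unit modulus)

P=0.1941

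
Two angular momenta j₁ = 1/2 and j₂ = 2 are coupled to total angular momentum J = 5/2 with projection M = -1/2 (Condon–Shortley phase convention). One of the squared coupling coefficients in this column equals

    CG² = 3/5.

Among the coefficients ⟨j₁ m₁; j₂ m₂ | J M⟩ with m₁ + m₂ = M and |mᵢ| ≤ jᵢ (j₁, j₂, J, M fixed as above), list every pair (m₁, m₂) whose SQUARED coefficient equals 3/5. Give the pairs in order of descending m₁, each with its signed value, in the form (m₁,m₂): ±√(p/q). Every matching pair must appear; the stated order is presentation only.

(-1/2,0): +√(3/5)

Admissible pairs with m₁+m₂ = M = -1/2: (-1/2,0), (1/2,-1)
  (m₁,m₂)=(1/2,-1): CG² = 2/5, CG = +√(2/5)
  (m₁,m₂)=(-1/2,0): CG² = 3/5, CG = +√(3/5)   ← matches the target
Pairs with CG² = 3/5: (-1/2,0): +√(3/5)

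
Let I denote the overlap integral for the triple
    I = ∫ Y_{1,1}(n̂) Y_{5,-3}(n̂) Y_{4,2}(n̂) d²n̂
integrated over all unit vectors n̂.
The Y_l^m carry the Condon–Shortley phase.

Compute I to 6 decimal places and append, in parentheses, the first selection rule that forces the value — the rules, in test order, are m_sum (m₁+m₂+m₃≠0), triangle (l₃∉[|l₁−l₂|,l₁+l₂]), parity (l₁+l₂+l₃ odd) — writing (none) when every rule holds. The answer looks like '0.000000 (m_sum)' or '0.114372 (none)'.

Checks pass: Σm=0; 10 even; l₃=4∈[4,6].
(2·1+1)(2·5+1)(2·4+1) = 297
Δ: 2! 0! 8! / 11! → 1/495
sum: t=1:−1/576 = -1/576
3j²(1 5 4; 0 0 0) = Δ·Π!·Σ² = 5/99  (sign -1)
sum: t=0:+1/2880 = 1/2880
3j²(1 5 4; 1 -3 2) = Δ·Π!·Σ² = 28/495  (sign +1)
combine: 4πI² = 297·5/99·28/495 = 28/33
take √, sign -1: I = -0.25984664
No selection rule forces the value: the integral is nonzero (none).

-0.259847 (none)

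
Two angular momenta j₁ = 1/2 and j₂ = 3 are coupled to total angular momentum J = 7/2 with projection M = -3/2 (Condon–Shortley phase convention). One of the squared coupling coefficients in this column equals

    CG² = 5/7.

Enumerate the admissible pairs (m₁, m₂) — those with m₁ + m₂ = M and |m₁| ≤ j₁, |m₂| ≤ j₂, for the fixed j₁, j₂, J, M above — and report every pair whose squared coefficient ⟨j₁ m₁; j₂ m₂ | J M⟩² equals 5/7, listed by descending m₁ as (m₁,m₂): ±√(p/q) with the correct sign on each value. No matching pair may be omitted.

Admissible pairs with m₁+m₂ = M = -3/2: (-1/2,-1), (1/2,-2)
  (m₁,m₂)=(1/2,-2): CG² = 2/7, CG = +√(2/7)
  (m₁,m₂)=(-1/2,-1): CG² = 5/7, CG = +√(5/7)   ← matches the target
Pairs with CG² = 5/7: (-1/2,-1): +√(5/7)

(-1/2,-1): +√(5/7)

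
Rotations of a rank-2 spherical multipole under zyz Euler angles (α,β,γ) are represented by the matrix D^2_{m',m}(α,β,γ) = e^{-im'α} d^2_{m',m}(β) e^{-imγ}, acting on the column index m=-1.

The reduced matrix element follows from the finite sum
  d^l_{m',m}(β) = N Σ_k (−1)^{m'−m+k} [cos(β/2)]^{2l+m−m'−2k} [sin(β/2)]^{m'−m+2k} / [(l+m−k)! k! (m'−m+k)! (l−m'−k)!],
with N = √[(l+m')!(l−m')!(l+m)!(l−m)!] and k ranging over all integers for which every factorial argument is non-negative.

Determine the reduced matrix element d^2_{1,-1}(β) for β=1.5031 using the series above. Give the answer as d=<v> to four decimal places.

d=0.5292

d^2_{1,-1}(β=1.5031) via the finite sum:
Half-angle: c=0.730631, s=0.682772. N=√(6·1·1·6)=6.000000
Admissible k: 0..1 (factorial args all ≥0)
  k=0: (−1)^2·6.0000/(2)·0.7306^2·0.6828^2 = +0.746568
  k=1: (−1)^3·6.0000/(6)·0.7306^0·0.6828^4 = -0.217322
d^2_{1,-1}(1.5031) = +0.746568 -0.217322 = +0.529247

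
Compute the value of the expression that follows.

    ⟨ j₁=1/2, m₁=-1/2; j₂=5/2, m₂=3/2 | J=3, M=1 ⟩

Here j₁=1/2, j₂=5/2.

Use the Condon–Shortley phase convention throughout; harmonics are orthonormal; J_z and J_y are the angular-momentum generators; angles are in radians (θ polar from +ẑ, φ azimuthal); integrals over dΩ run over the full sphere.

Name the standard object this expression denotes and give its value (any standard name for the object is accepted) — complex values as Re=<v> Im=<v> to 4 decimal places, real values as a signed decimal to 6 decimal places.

Clebsch–Gordan coefficient, +√(1/3) ≈ +0.577350

This is a Clebsch–Gordan (vector-coupling) coefficient.
√[7·0!1!5!/7! · 0!1!4!1!4!2!] = √(192)
  +(−1)^0/∏(0,0,1,4,0,1)! = 1/24  (running 1/24)
⟨..|..⟩ = √(192)·(1/24) = +0.577350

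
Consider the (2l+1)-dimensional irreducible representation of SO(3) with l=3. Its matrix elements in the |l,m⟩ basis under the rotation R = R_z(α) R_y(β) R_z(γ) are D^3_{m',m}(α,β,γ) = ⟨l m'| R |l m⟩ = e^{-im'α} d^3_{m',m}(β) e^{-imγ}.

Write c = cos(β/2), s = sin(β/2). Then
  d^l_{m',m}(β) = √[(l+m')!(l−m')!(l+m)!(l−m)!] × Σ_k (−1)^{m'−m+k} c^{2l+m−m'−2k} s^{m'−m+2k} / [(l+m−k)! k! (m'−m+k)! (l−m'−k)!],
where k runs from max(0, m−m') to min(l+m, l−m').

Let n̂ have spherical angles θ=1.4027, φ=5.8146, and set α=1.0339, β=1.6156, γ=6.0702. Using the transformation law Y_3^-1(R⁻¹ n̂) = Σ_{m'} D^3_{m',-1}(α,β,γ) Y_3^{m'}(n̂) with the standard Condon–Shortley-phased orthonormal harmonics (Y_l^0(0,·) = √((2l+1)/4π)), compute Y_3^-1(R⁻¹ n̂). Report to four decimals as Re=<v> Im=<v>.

Need the full column D^3_{m',-1} for m'=−3..3 at α=1.0339, β=1.6156, γ=6.0702.
cos(β/2)=0.691090, sin(β/2)=0.722769
d^3_{-3,-1}: single k=2 term ⇒ +0.461512;  D = -0.446834+0.115466i
d^3_{-2,-1}: k∈[1..2] ⇒ +0.360307 -0.788192 = -0.427885;  D = +0.119900-0.410742i
d^3_{-1,-1}: k∈[0..2] ⇒ +0.108945 -0.953295 +0.782020 = -0.062330;  D = -0.042481-0.045611i
d^3_{0,-1}: k∈[0..2] ⇒ -0.394697 +1.295131 -0.472195 = +0.428239;  D = +0.418563-0.090521i
d^3_{1,-1}: k∈[0..2] ⇒ +0.714971 -1.042693 +0.142559 = -0.185162;  D = -0.058933+0.175533i
d^3_{2,-1}: k∈[0..1] ⇒ -0.788192 +0.431053 = -0.357139;  D = +0.232792+0.270843i
d^3_{3,-1}: single k=0 term ⇒ +0.504791;  D = -0.497248+0.086940i
Y_3^{m'}(θ=1.4027,φ=5.8146) and Σ D·Y over m':
  (-0.4468+0.1155i)·(+0.0657+0.3944i)  (+0.1199-0.4107i)·(+0.0984+0.1339i)  (-0.0425-0.0456i)·(-0.2445-0.1238i)  (+0.4186-0.0905i)·(-0.1786+0.0000i)  (-0.0589+0.1755i)·(+0.2445-0.1238i)  (+0.2328+0.2708i)·(+0.0984-0.1339i)  (-0.4972+0.0869i)·(-0.0657+0.3944i)
Y_3^-1(R⁻¹ n̂) = -0.013206-0.316572i

Re=-0.0132 Im=-0.3166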